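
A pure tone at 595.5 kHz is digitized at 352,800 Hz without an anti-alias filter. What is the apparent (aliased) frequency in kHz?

110.1 kHz

Nyquist = 352,800/2 = 176,400 Hz; 595,500 Hz exceeds it.
Alias = |595,500 − 2×352,800| = |595,500 − 705,600| = 110,100 Hz = 110.1 kHz.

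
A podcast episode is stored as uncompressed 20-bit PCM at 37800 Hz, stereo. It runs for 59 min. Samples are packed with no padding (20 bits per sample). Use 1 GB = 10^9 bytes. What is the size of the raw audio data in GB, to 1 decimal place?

0.7 GB

Duration = 59 min = 3,540 s.
Bits = 37,800 × 3,540 × 20 × 2 = 5,352,480,000 bits = 669,060,000 bytes.
669,060,000 / 1,000,000,000 = 0.7 GB.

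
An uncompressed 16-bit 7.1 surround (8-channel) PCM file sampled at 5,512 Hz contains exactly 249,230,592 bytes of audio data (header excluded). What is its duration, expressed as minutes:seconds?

47:06

Byte rate = 5,512 × 2 × 8 = 88,192 bytes/s.
Duration = 249,230,592 / 88,192 = 2,826 s.
2,826 s = 47:06.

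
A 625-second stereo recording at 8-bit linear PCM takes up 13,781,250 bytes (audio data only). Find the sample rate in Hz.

Bytes = sample_rate × seconds × bytes_per_sample × channels.
sample_rate = 13,781,250 / (625 × 1 × 2) = 13,781,250 / 1,250 = 11,025 Hz.

11,025 Hz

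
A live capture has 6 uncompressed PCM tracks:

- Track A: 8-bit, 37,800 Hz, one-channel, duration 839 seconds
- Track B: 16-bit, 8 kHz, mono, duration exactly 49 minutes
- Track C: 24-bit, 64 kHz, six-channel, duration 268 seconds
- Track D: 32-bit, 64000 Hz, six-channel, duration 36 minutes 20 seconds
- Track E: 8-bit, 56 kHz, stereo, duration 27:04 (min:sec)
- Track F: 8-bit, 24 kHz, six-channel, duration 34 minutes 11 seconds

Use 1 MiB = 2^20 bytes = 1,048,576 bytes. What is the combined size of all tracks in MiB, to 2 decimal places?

4018.02 MiB

Track A: 37,800 × 839 × 1 × 1 = 31,714,200 bytes.
Track B: exactly 49 minutes = 2,940 s; 8,000 × 2,940 × 2 × 1 = 47,040,000 bytes.
Track C: 64,000 × 268 × 3 × 6 = 308,736,000 bytes.
Track D: 36 minutes 20 seconds = 2,180 s; 64,000 × 2,180 × 4 × 6 = 3,348,480,000 bytes.
Track E: 27:04 (min:sec) = 1,624 s; 56,000 × 1,624 × 1 × 2 = 181,888,000 bytes.
Track F: 34 minutes 11 seconds = 2,051 s; 24,000 × 2,051 × 1 × 6 = 295,344,000 bytes.
Total = 4,213,202,200 bytes = 4018.02 MiB.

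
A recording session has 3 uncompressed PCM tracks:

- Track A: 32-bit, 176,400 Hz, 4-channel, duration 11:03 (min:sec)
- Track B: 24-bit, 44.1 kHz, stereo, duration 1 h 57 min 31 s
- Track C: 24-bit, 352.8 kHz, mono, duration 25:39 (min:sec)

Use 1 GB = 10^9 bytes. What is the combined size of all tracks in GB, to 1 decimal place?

Track A: 11:03 (min:sec) = 663 s; 176,400 × 663 × 4 × 4 = 1,871,251,200 bytes.
Track B: 1 h 57 min 31 s = 7,051 s; 44,100 × 7,051 × 3 × 2 = 1,865,694,600 bytes.
Track C: 25:39 (min:sec) = 1,539 s; 352,800 × 1,539 × 3 × 1 = 1,628,877,600 bytes.
Total = 5,365,823,400 bytes = 5.4 GB.

5.4 GB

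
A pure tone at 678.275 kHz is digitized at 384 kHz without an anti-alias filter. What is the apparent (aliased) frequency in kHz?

Nyquist = 384,000/2 = 192,000 Hz; 678,275 Hz exceeds it.
Alias = |678,275 − 2×384,000| = |678,275 − 768,000| = 89,725 Hz = 89.725 kHz.

89.725 kHz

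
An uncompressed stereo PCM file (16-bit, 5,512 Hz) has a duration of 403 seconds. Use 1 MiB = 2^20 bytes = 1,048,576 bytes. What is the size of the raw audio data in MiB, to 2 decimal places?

Bytes = 5,512 samples/s × 403 s × 2 bytes/sample × 2 ch = 8,885,344 bytes.
8,885,344 / 1,048,576 = 8.47 MiB.

8.47 MiB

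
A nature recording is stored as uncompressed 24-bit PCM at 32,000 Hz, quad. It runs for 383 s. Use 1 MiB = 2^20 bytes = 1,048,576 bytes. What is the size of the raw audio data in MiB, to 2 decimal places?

140.26 MiB

Bytes = 32,000 samples/s × 383 s × 3 bytes/sample × 4 ch = 147,072,000 bytes.
147,072,000 / 1,048,576 = 140.26 MiB.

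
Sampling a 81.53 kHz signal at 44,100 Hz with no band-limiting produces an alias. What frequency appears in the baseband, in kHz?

6.67 kHz

Nyquist = 44,100/2 = 22,050 Hz; 81,530 Hz exceeds it.
Alias = |81,530 − 2×44,100| = |81,530 − 88,200| = 6,670 Hz = 6.67 kHz.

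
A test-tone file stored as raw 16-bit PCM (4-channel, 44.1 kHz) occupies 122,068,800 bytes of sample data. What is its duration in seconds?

Byte rate = 44,100 × 2 × 4 = 352,800 bytes/s.
Duration = 122,068,800 / 352,800 = 346 s.

346 seconds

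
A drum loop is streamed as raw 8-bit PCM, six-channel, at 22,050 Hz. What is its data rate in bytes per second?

Bit rate = 22,050 × 8 × 6 = 1,058,400 bits/s.
1,058,400 / 8 = 132,300 bytes/s.

132,300 bytes/s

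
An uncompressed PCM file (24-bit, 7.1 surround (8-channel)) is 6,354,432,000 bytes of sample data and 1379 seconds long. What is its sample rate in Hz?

192,000 Hz

Bytes = sample_rate × seconds × bytes_per_sample × channels.
sample_rate = 6,354,432,000 / (1,379 × 3 × 8) = 6,354,432,000 / 33,096 = 192,000 Hz.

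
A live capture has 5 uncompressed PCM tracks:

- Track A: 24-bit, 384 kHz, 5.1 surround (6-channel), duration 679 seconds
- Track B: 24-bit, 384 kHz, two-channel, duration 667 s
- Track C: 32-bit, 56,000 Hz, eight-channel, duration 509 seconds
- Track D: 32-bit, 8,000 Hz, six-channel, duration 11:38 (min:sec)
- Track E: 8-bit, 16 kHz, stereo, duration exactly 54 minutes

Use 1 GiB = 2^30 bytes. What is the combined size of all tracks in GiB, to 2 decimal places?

Track A: 384,000 × 679 × 3 × 6 = 4,693,248,000 bytes.
Track B: 384,000 × 667 × 3 × 2 = 1,536,768,000 bytes.
Track C: 56,000 × 509 × 4 × 8 = 912,128,000 bytes.
Track D: 11:38 (min:sec) = 698 s; 8,000 × 698 × 4 × 6 = 134,016,000 bytes.
Track E: exactly 54 minutes = 3,240 s; 16,000 × 3,240 × 1 × 2 = 103,680,000 bytes.
Total = 7,379,840,000 bytes = 6.87 GiB.

6.87 GiB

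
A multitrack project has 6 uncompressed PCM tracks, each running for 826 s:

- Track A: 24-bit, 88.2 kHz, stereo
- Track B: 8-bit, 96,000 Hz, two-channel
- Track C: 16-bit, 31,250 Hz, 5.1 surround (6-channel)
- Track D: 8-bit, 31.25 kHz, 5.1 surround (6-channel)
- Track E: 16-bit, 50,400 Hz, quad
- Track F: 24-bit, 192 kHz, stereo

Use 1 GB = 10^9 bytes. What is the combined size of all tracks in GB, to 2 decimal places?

Track A: 88,200 × 826 × 3 × 2 = 437,119,200 bytes.
Track B: 96,000 × 826 × 1 × 2 = 158,592,000 bytes.
Track C: 31,250 × 826 × 2 × 6 = 309,750,000 bytes.
Track D: 31,250 × 826 × 1 × 6 = 154,875,000 bytes.
Track E: 50,400 × 826 × 2 × 4 = 333,043,200 bytes.
Track F: 192,000 × 826 × 3 × 2 = 951,552,000 bytes.
Total = 2,344,931,400 bytes = 2.34 GB.

2.34 GB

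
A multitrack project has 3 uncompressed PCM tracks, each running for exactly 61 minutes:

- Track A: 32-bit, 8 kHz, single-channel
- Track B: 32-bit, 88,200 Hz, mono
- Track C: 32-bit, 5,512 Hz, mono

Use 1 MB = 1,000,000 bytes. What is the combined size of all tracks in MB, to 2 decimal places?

exactly 61 minutes = 3,660 s.
Track A: 8,000 × 3,660 × 4 × 1 = 117,120,000 bytes.
Track B: 88,200 × 3,660 × 4 × 1 = 1,291,248,000 bytes.
Track C: 5,512 × 3,660 × 4 × 1 = 80,695,680 bytes.
Total = 1,489,063,680 bytes = 1489.06 MB.

1489.06 MB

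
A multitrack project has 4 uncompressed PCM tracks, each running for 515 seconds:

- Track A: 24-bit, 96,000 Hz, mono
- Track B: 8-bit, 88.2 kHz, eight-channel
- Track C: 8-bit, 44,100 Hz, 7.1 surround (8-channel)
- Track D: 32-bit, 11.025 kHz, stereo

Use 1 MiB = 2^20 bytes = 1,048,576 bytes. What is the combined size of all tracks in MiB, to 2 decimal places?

704.59 MiB

Track A: 96,000 × 515 × 3 × 1 = 148,320,000 bytes.
Track B: 88,200 × 515 × 1 × 8 = 363,384,000 bytes.
Track C: 44,100 × 515 × 1 × 8 = 181,692,000 bytes.
Track D: 11,025 × 515 × 4 × 2 = 45,423,000 bytes.
Total = 738,819,000 bytes = 704.59 MiB.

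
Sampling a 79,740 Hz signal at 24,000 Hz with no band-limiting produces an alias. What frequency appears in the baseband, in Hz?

7,740 Hz

Nyquist = 24,000/2 = 12,000 Hz; 79,740 Hz exceeds it.
Alias = |79,740 − 3×24,000| = |79,740 − 72,000| = 7,740 Hz.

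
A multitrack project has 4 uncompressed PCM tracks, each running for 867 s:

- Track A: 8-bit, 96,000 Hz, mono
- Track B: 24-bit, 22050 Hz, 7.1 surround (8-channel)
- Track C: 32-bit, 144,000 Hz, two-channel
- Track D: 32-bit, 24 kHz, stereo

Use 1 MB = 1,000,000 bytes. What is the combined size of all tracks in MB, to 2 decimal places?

1707.30 MB

Track A: 96,000 × 867 × 1 × 1 = 83,232,000 bytes.
Track B: 22,050 × 867 × 3 × 8 = 458,816,400 bytes.
Track C: 144,000 × 867 × 4 × 2 = 998,784,000 bytes.
Track D: 24,000 × 867 × 4 × 2 = 166,464,000 bytes.
Total = 1,707,296,400 bytes = 1707.30 MB.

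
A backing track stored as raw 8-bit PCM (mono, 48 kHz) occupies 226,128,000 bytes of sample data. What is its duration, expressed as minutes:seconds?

Byte rate = 48,000 × 1 × 1 = 48,000 bytes/s.
Duration = 226,128,000 / 48,000 = 4,711 s.
4,711 s = 78:31.

78:31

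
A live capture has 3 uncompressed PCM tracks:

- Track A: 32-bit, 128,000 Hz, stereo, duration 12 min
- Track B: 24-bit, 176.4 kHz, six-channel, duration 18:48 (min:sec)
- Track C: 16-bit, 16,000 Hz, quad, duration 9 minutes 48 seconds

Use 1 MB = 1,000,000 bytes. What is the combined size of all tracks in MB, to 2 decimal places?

Track A: 12 min = 720 s; 128,000 × 720 × 4 × 2 = 737,280,000 bytes.
Track B: 18:48 (min:sec) = 1,128 s; 176,400 × 1,128 × 3 × 6 = 3,581,625,600 bytes.
Track C: 9 minutes 48 seconds = 588 s; 16,000 × 588 × 2 × 4 = 75,264,000 bytes.
Total = 4,394,169,600 bytes = 4394.17 MB.

4394.17 MB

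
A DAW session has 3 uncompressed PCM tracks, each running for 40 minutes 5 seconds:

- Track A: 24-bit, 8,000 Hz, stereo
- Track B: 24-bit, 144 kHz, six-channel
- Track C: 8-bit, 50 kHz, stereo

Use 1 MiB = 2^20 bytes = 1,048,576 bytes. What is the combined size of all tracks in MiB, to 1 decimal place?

6284.4 MiB

40 minutes 5 seconds = 2,405 s.
Track A: 8,000 × 2,405 × 3 × 2 = 115,440,000 bytes.
Track B: 144,000 × 2,405 × 3 × 6 = 6,233,760,000 bytes.
Track C: 50,000 × 2,405 × 1 × 2 = 240,500,000 bytes.
Total = 6,589,700,000 bytes = 6284.4 MiB.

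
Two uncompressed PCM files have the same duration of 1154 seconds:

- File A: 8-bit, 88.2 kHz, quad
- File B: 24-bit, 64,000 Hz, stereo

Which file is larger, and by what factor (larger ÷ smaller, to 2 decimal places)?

File A: 88,200 × 1 × 4 = 352,800 bytes/s.
File B: 64,000 × 3 × 2 = 384,000 bytes/s.
File B is larger; ratio = 443,136,000 / 407,131,200 = 1.09.

File B, by a factor of 1.09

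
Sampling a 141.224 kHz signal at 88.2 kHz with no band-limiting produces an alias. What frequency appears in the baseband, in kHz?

35.176 kHz

Nyquist = 88,200/2 = 44,100 Hz; 141,224 Hz exceeds it.
Alias = |141,224 − 2×88,200| = |141,224 − 176,400| = 35,176 Hz = 35.176 kHz.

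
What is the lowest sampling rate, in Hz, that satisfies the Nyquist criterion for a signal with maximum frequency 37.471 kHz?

74,942 Hz

Minimum sample rate = 2 × 37,471 Hz = 74,942 Hz.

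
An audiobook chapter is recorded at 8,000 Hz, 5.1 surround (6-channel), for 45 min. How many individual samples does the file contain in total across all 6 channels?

129,600,000 samples

45 min = 2,700 s.
8,000 × 2,700 s × 6 ch = 129,600,000 samples.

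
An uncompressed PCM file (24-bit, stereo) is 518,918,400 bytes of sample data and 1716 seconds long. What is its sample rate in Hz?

Bytes = sample_rate × seconds × bytes_per_sample × channels.
sample_rate = 518,918,400 / (1,716 × 3 × 2) = 518,918,400 / 10,296 = 50,400 Hz.

50,400 Hz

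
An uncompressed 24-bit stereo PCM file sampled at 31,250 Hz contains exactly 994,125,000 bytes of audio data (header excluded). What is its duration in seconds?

Byte rate = 31,250 × 3 × 2 = 187,500 bytes/s.
Duration = 994,125,000 / 187,500 = 5,302 s.

5,302 seconds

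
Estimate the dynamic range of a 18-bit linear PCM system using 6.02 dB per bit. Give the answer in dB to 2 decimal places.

18 × 6.02 = 108.36 dB.

108.36 dB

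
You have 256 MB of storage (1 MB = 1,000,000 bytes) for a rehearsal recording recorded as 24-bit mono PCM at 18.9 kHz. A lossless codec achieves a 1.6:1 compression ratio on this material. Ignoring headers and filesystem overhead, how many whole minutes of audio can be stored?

Uncompressed byte rate = 18,900 × 3 × 1 = 56,700 bytes/s.
After 1.6:1 compression, effective rate ≈ 35437.5 bytes/s.
Capacity = 256 × 1,000,000 = 256,000,000 bytes.
256,000,000 / effective rate ≈ 7223.99 s → 120 minutes.

120 minutes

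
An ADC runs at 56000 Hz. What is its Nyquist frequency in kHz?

Nyquist frequency = sample rate / 2 = 56,000 / 2 = 28 kHz.

28 kHz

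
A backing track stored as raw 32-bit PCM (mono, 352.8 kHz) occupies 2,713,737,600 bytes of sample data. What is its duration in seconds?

1,923 seconds

Byte rate = 352,800 × 4 × 1 = 1,411,200 bytes/s.
Duration = 2,713,737,600 / 1,411,200 = 1,923 s.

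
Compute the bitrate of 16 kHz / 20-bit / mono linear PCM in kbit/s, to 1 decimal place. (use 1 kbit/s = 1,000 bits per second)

320.0 kbit/s

Bit rate = 16,000 × 20 × 1 = 320,000 bits/s.
= 320.0 kbit/s.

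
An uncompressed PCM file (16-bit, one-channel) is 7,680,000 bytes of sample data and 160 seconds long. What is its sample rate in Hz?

24,000 Hz

Bytes = sample_rate × seconds × bytes_per_sample × channels.
sample_rate = 7,680,000 / (160 × 2 × 1) = 7,680,000 / 320 = 24,000 Hz.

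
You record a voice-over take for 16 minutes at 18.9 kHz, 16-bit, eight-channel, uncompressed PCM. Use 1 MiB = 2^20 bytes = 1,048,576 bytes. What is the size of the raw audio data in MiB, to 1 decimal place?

276.9 MiB

Duration = 16 minutes = 960 s.
Bytes = 18,900 samples/s × 960 s × 2 bytes/sample × 8 ch = 290,304,000 bytes.
290,304,000 / 1,048,576 = 276.9 MiB.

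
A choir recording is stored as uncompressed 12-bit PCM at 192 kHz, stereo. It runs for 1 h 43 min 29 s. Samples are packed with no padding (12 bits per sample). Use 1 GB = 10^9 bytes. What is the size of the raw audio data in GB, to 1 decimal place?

Duration = 1 h 43 min 29 s = 6,209 s.
Bits = 192,000 × 6,209 × 12 × 2 = 28,611,072,000 bits = 3,576,384,000 bytes.
3,576,384,000 / 1,000,000,000 = 3.6 GB.

3.6 GB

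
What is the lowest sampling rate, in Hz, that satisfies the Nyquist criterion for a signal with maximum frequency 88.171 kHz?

Minimum sample rate = 2 × 88,171 Hz = 176,342 Hz.

176,342 Hz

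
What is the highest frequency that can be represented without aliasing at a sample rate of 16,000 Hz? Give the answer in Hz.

Nyquist frequency = sample rate / 2 = 16,000 / 2 = 8,000 Hz.

8,000 Hz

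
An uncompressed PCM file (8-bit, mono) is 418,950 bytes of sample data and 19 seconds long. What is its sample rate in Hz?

22,050 Hz

Bytes = sample_rate × seconds × bytes_per_sample × channels.
sample_rate = 418,950 / (19 × 1 × 1) = 418,950 / 19 = 22,050 Hz.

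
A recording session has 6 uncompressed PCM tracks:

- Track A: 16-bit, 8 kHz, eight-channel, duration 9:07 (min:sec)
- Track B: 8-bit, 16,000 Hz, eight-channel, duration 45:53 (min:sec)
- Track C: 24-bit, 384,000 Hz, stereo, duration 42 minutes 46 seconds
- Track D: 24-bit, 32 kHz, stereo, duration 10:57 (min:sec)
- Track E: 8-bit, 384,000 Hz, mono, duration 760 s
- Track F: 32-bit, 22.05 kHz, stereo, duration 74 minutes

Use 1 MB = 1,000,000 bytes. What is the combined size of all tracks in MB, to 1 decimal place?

7535.7 MB

Track A: 9:07 (min:sec) = 547 s; 8,000 × 547 × 2 × 8 = 70,016,000 bytes.
Track B: 45:53 (min:sec) = 2,753 s; 16,000 × 2,753 × 1 × 8 = 352,384,000 bytes.
Track C: 42 minutes 46 seconds = 2,566 s; 384,000 × 2,566 × 3 × 2 = 5,912,064,000 bytes.
Track D: 10:57 (min:sec) = 657 s; 32,000 × 657 × 3 × 2 = 126,144,000 bytes.
Track E: 384,000 × 760 × 1 × 1 = 291,840,000 bytes.
Track F: 74 minutes = 4,440 s; 22,050 × 4,440 × 4 × 2 = 783,216,000 bytes.
Total = 7,535,664,000 bytes = 7535.7 MB.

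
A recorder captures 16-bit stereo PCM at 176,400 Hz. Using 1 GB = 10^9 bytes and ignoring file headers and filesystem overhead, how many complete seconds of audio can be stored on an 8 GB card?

11,337 seconds

Uncompressed byte rate = 176,400 × 2 × 2 = 705,600 bytes/s.
Capacity = 8 × 1,000,000,000 = 8,000,000,000 bytes.
8,000,000,000 / 705,600 ≈ 11337.87 s → 11,337 seconds.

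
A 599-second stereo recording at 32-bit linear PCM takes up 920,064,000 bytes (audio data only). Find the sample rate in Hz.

192,000 Hz

Bytes = sample_rate × seconds × bytes_per_sample × channels.
sample_rate = 920,064,000 / (599 × 4 × 2) = 920,064,000 / 4,792 = 192,000 Hz.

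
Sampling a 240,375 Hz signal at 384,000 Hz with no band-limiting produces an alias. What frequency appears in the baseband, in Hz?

Nyquist = 384,000/2 = 192,000 Hz; 240,375 Hz exceeds it.
Alias = |240,375 − 1×384,000| = |240,375 − 384,000| = 143,625 Hz.

143,625 Hz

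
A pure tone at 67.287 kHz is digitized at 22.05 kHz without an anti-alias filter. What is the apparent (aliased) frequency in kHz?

Nyquist = 22,050/2 = 11,025 Hz; 67,287 Hz exceeds it.
Alias = |67,287 − 3×22,050| = |67,287 − 66,150| = 1,137 Hz = 1.137 kHz.

1.137 kHz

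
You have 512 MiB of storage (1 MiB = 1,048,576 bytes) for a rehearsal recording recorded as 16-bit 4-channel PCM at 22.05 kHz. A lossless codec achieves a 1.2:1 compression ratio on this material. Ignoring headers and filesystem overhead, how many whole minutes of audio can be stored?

60 minutes

Uncompressed byte rate = 22,050 × 2 × 4 = 176,400 bytes/s.
After 1.2:1 compression, effective rate ≈ 147000 bytes/s.
Capacity = 512 × 1,048,576 = 536,870,912 bytes.
536,870,912 / effective rate ≈ 3652.18 s → 60 minutes.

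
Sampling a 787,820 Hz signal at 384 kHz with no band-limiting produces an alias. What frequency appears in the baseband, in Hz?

19,820 Hz

Nyquist = 384,000/2 = 192,000 Hz; 787,820 Hz exceeds it.
Alias = |787,820 − 2×384,000| = |787,820 − 768,000| = 19,820 Hz.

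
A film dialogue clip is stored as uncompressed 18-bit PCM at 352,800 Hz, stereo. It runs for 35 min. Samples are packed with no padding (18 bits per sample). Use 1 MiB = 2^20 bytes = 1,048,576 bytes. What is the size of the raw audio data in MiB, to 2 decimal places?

3179.51 MiB

Duration = 35 min = 2,100 s.
Bits = 352,800 × 2,100 × 18 × 2 = 26,671,680,000 bits = 3,333,960,000 bytes.
3,333,960,000 / 1,048,576 = 3179.51 MiB.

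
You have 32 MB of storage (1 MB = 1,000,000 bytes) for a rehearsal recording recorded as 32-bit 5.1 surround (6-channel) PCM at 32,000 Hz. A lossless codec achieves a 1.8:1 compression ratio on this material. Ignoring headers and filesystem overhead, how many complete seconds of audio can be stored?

Uncompressed byte rate = 32,000 × 4 × 6 = 768,000 bytes/s.
After 1.8:1 compression, effective rate ≈ 426666.67 bytes/s.
Capacity = 32 × 1,000,000 = 32,000,000 bytes.
32,000,000 / effective rate ≈ 75 s → 75 seconds.

75 seconds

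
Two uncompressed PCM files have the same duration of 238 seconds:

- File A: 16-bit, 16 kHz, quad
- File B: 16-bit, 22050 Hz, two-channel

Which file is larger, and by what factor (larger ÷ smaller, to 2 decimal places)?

File A, by a factor of 1.45

File A: 16,000 × 2 × 4 = 128,000 bytes/s.
File B: 22,050 × 2 × 2 = 88,200 bytes/s.
File A is larger; ratio = 30,464,000 / 20,991,600 = 1.45.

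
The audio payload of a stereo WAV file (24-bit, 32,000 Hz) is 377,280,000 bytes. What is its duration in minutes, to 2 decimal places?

32.75 minutes

Byte rate = 32,000 × 3 × 2 = 192,000 bytes/s.
Duration = 377,280,000 / 192,000 = 1,965 s.
1,965 s / 60 = 32.75 minutes.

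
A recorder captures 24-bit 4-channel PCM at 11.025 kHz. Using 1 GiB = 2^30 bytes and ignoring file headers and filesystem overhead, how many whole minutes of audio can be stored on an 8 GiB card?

Uncompressed byte rate = 11,025 × 3 × 4 = 132,300 bytes/s.
Capacity = 8 × 1,073,741,824 = 8,589,934,592 bytes.
8,589,934,592 / 132,300 ≈ 64927.7 s → 1,082 minutes.

1,082 minutes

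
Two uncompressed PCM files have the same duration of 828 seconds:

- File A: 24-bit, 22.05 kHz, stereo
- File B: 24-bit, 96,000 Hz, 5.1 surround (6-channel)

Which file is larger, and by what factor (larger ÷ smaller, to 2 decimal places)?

File A: 22,050 × 3 × 2 = 132,300 bytes/s.
File B: 96,000 × 3 × 6 = 1,728,000 bytes/s.
File B is larger; ratio = 1,430,784,000 / 109,544,400 = 13.06.

File B, by a factor of 13.06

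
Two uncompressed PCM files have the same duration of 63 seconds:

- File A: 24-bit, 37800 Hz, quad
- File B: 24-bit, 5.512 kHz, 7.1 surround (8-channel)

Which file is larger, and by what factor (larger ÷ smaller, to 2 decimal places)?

File A: 37,800 × 3 × 4 = 453,600 bytes/s.
File B: 5,512 × 3 × 8 = 132,288 bytes/s.
File A is larger; ratio = 28,576,800 / 8,334,144 = 3.43.

File A, by a factor of 3.43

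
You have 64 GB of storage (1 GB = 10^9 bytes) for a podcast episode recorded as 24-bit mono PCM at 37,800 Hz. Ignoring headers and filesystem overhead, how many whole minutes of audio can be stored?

9,406 minutes

Uncompressed byte rate = 37,800 × 3 × 1 = 113,400 bytes/s.
Capacity = 64 × 1,000,000,000 = 64,000,000,000 bytes.
64,000,000,000 / 113,400 ≈ 564373.9 s → 9,406 minutes.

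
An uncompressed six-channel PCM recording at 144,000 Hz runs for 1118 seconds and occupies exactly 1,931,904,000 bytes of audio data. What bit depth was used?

16 bits

Bytes per sample = 1,931,904,000 / (144,000 × 1,118 × 6) = 1,931,904,000 / 965,952,000 = 2.
Bit depth = 2 × 8 = 16 bits.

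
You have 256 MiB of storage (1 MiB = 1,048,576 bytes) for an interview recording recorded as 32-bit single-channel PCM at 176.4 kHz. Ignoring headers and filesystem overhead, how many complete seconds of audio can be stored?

380 seconds

Uncompressed byte rate = 176,400 × 4 × 1 = 705,600 bytes/s.
Capacity = 256 × 1,048,576 = 268,435,456 bytes.
268,435,456 / 705,600 ≈ 380.44 s → 380 seconds.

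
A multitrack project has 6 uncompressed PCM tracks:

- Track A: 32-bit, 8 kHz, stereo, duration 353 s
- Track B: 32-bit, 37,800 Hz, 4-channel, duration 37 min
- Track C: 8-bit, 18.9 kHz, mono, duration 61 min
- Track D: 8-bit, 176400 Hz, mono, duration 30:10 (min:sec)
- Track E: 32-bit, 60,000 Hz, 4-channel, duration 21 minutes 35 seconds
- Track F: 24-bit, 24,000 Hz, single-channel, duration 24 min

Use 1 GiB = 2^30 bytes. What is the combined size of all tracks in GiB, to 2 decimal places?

Track A: 8,000 × 353 × 4 × 2 = 22,592,000 bytes.
Track B: 37 min = 2,220 s; 37,800 × 2,220 × 4 × 4 = 1,342,656,000 bytes.
Track C: 61 min = 3,660 s; 18,900 × 3,660 × 1 × 1 = 69,174,000 bytes.
Track D: 30:10 (min:sec) = 1,810 s; 176,400 × 1,810 × 1 × 1 = 319,284,000 bytes.
Track E: 21 minutes 35 seconds = 1,295 s; 60,000 × 1,295 × 4 × 4 = 1,243,200,000 bytes.
Track F: 24 min = 1,440 s; 24,000 × 1,440 × 3 × 1 = 103,680,000 bytes.
Total = 3,100,586,000 bytes = 2.89 GiB.

2.89 GiB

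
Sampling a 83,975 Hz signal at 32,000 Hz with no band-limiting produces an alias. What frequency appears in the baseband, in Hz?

Nyquist = 32,000/2 = 16,000 Hz; 83,975 Hz exceeds it.
Alias = |83,975 − 3×32,000| = |83,975 − 96,000| = 12,025 Hz.

12,025 Hz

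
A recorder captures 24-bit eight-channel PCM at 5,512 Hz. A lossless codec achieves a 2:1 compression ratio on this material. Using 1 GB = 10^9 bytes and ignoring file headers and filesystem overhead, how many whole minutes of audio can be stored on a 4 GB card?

Uncompressed byte rate = 5,512 × 3 × 8 = 132,288 bytes/s.
After 2:1 compression, effective rate ≈ 66144 bytes/s.
Capacity = 4 × 1,000,000,000 = 4,000,000,000 bytes.
4,000,000,000 / effective rate ≈ 60474.12 s → 1,007 minutes.

1,007 minutes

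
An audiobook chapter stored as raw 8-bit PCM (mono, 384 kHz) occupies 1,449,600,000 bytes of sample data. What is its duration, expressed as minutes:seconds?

62:55

Byte rate = 384,000 × 1 × 1 = 384,000 bytes/s.
Duration = 1,449,600,000 / 384,000 = 3,775 s.
3,775 s = 62:55.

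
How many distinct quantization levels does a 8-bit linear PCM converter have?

256 levels

2^8 = 256.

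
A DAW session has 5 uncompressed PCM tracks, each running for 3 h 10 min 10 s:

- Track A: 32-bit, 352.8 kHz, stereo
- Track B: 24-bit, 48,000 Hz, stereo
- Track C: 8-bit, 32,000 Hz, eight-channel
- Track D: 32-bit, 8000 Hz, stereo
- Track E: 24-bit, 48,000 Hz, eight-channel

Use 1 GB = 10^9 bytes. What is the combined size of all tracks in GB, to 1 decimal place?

3 h 10 min 10 s = 11,410 s.
Track A: 352,800 × 11,410 × 4 × 2 = 32,203,584,000 bytes.
Track B: 48,000 × 11,410 × 3 × 2 = 3,286,080,000 bytes.
Track C: 32,000 × 11,410 × 1 × 8 = 2,920,960,000 bytes.
Track D: 8,000 × 11,410 × 4 × 2 = 730,240,000 bytes.
Track E: 48,000 × 11,410 × 3 × 8 = 13,144,320,000 bytes.
Total = 52,285,184,000 bytes = 52.3 GB.

52.3 GB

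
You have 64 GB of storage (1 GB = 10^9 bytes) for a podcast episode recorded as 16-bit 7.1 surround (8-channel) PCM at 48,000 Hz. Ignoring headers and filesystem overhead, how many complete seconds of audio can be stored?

Uncompressed byte rate = 48,000 × 2 × 8 = 768,000 bytes/s.
Capacity = 64 × 1,000,000,000 = 64,000,000,000 bytes.
64,000,000,000 / 768,000 ≈ 83333.33 s → 83,333 seconds.

83,333 seconds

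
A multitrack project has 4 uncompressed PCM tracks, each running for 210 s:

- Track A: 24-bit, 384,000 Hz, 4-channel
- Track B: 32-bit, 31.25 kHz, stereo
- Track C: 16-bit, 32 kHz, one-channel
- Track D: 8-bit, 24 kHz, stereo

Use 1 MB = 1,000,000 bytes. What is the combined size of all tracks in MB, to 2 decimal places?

Track A: 384,000 × 210 × 3 × 4 = 967,680,000 bytes.
Track B: 31,250 × 210 × 4 × 2 = 52,500,000 bytes.
Track C: 32,000 × 210 × 2 × 1 = 13,440,000 bytes.
Track D: 24,000 × 210 × 1 × 2 = 10,080,000 bytes.
Total = 1,043,700,000 bytes = 1043.70 MB.

1043.70 MB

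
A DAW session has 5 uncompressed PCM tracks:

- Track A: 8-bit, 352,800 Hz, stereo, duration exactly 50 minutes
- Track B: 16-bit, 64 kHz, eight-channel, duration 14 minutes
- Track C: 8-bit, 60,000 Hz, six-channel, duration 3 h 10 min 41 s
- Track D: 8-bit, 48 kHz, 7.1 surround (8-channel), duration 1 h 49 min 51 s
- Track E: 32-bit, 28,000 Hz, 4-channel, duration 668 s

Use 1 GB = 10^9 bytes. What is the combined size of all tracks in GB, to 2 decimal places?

9.93 GB

Track A: exactly 50 minutes = 3,000 s; 352,800 × 3,000 × 1 × 2 = 2,116,800,000 bytes.
Track B: 14 minutes = 840 s; 64,000 × 840 × 2 × 8 = 860,160,000 bytes.
Track C: 3 h 10 min 41 s = 11,441 s; 60,000 × 11,441 × 1 × 6 = 4,118,760,000 bytes.
Track D: 1 h 49 min 51 s = 6,591 s; 48,000 × 6,591 × 1 × 8 = 2,530,944,000 bytes.
Track E: 28,000 × 668 × 4 × 4 = 299,264,000 bytes.
Total = 9,925,928,000 bytes = 9.93 GB.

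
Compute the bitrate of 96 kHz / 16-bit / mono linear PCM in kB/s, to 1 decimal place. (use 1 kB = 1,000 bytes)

Bit rate = 96,000 × 16 × 1 = 1,536,000 bits/s.
1,536,000 / 8 = 192,000 B/s = 192.0 kB/s.

192.0 kB/s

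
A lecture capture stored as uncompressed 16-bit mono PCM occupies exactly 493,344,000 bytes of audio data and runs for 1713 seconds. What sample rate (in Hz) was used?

Bytes = sample_rate × seconds × bytes_per_sample × channels.
sample_rate = 493,344,000 / (1,713 × 2 × 1) = 493,344,000 / 3,426 = 144,000 Hz.

144,000 Hz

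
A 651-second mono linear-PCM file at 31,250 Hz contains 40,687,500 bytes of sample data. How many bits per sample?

Bytes per sample = 40,687,500 / (31,250 × 651 × 1) = 40,687,500 / 20,343,750 = 2.
Bit depth = 2 × 8 = 16 bits.

16 bits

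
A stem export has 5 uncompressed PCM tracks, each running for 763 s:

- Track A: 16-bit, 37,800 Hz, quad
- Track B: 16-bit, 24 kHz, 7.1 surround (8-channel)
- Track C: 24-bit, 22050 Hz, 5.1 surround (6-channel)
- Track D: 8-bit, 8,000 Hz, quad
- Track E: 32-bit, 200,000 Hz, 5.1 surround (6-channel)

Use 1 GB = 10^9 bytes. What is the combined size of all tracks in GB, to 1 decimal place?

Track A: 37,800 × 763 × 2 × 4 = 230,731,200 bytes.
Track B: 24,000 × 763 × 2 × 8 = 292,992,000 bytes.
Track C: 22,050 × 763 × 3 × 6 = 302,834,700 bytes.
Track D: 8,000 × 763 × 1 × 4 = 24,416,000 bytes.
Track E: 200,000 × 763 × 4 × 6 = 3,662,400,000 bytes.
Total = 4,513,373,900 bytes = 4.5 GB.

4.5 GB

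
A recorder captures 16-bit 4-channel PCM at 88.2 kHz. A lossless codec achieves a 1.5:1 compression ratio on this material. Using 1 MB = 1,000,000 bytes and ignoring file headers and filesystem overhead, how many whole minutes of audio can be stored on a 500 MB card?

17 minutes

Uncompressed byte rate = 88,200 × 2 × 4 = 705,600 bytes/s.
After 1.5:1 compression, effective rate ≈ 470400 bytes/s.
Capacity = 500 × 1,000,000 = 500,000,000 bytes.
500,000,000 / effective rate ≈ 1062.93 s → 17 minutes.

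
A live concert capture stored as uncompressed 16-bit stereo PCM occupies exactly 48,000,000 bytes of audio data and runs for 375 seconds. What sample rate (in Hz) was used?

32,000 Hz

Bytes = sample_rate × seconds × bytes_per_sample × channels.
sample_rate = 48,000,000 / (375 × 2 × 2) = 48,000,000 / 1,500 = 32,000 Hz.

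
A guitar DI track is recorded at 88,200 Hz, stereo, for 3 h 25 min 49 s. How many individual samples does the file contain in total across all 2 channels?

3 h 25 min 49 s = 12,349 s.
88,200 × 12,349 s × 2 ch = 2,178,363,600 samples.

2,178,363,600 samples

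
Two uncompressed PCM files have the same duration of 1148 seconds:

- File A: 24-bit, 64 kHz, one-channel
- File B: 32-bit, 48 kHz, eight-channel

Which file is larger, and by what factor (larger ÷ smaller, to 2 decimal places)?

File B, by a factor of 8.00

File A: 64,000 × 3 × 1 = 192,000 bytes/s.
File B: 48,000 × 4 × 8 = 1,536,000 bytes/s.
File B is larger; ratio = 1,763,328,000 / 220,416,000 = 8.00.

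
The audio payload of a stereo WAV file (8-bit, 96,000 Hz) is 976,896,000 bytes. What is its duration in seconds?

5,088 seconds

Byte rate = 96,000 × 1 × 2 = 192,000 bytes/s.
Duration = 976,896,000 / 192,000 = 5,088 s.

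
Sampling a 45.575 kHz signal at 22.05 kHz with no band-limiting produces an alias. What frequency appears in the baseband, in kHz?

1.475 kHz

Nyquist = 22,050/2 = 11,025 Hz; 45,575 Hz exceeds it.
Alias = |45,575 − 2×22,050| = |45,575 − 44,100| = 1,475 Hz = 1.475 kHz.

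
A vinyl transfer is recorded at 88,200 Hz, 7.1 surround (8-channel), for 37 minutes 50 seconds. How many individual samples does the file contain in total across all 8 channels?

37 minutes 50 seconds = 2,270 s.
88,200 × 2,270 s × 8 ch = 1,601,712,000 samples.

1,601,712,000 samples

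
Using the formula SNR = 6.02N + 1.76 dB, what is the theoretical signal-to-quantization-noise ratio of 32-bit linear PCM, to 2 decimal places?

6.02 × 32 + 1.76 = 194.40 dB.

194.40 dB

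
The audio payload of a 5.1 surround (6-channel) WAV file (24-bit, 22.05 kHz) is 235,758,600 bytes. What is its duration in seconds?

594 seconds

Byte rate = 22,050 × 3 × 6 = 396,900 bytes/s.
Duration = 235,758,600 / 396,900 = 594 s.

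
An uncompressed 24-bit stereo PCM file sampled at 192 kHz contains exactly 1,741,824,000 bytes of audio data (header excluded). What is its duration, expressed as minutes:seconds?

25:12

Byte rate = 192,000 × 3 × 2 = 1,152,000 bytes/s.
Duration = 1,741,824,000 / 1,152,000 = 1,512 s.
1,512 s = 25:12.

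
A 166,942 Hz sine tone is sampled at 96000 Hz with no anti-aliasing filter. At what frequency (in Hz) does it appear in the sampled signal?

Nyquist = 96,000/2 = 48,000 Hz; 166,942 Hz exceeds it.
Alias = |166,942 − 2×96,000| = |166,942 − 192,000| = 25,058 Hz.

25,058 Hz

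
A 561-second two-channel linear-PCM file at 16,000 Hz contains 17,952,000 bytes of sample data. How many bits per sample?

Bytes per sample = 17,952,000 / (16,000 × 561 × 2) = 17,952,000 / 17,952,000 = 1.
Bit depth = 1 × 8 = 8 bits.

8 bits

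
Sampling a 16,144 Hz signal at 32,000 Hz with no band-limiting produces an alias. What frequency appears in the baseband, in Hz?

Nyquist = 32,000/2 = 16,000 Hz; 16,144 Hz exceeds it.
Alias = |16,144 − 1×32,000| = |16,144 − 32,000| = 15,856 Hz.

15,856 Hz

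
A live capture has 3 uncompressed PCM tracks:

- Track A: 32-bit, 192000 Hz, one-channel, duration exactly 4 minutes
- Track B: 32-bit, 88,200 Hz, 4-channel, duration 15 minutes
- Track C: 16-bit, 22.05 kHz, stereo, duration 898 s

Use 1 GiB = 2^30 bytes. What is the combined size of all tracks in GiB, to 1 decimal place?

1.4 GiB

Track A: exactly 4 minutes = 240 s; 192,000 × 240 × 4 × 1 = 184,320,000 bytes.
Track B: 15 minutes = 900 s; 88,200 × 900 × 4 × 4 = 1,270,080,000 bytes.
Track C: 22,050 × 898 × 2 × 2 = 79,203,600 bytes.
Total = 1,533,603,600 bytes = 1.4 GiB.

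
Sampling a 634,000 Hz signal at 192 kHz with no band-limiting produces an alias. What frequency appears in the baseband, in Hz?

58,000 Hz

Nyquist = 192,000/2 = 96,000 Hz; 634,000 Hz exceeds it.
Alias = |634,000 − 3×192,000| = |634,000 − 576,000| = 58,000 Hz.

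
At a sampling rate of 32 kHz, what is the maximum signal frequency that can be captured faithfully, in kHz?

Nyquist frequency = sample rate / 2 = 32,000 / 2 = 16 kHz.

16 kHz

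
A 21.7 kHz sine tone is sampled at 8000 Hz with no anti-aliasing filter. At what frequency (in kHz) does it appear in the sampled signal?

Nyquist = 8,000/2 = 4,000 Hz; 21,700 Hz exceeds it.
Alias = |21,700 − 3×8,000| = |21,700 − 24,000| = 2,300 Hz = 2.3 kHz.

2.3 kHz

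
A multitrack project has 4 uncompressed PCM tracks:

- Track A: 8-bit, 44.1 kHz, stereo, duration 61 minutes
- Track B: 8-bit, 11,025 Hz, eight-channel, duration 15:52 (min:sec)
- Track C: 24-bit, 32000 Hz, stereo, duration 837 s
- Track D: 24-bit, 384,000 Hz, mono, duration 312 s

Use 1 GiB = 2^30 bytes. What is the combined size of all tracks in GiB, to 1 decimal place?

0.9 GiB

Track A: 61 minutes = 3,660 s; 44,100 × 3,660 × 1 × 2 = 322,812,000 bytes.
Track B: 15:52 (min:sec) = 952 s; 11,025 × 952 × 1 × 8 = 83,966,400 bytes.
Track C: 32,000 × 837 × 3 × 2 = 160,704,000 bytes.
Track D: 384,000 × 312 × 3 × 1 = 359,424,000 bytes.
Total = 926,906,400 bytes = 0.9 GiB.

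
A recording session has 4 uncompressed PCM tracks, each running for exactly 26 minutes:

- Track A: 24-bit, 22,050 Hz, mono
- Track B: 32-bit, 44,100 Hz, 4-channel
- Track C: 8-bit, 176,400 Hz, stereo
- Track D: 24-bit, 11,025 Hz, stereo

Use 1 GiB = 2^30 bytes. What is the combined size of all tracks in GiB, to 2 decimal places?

exactly 26 minutes = 1,560 s.
Track A: 22,050 × 1,560 × 3 × 1 = 103,194,000 bytes.
Track B: 44,100 × 1,560 × 4 × 4 = 1,100,736,000 bytes.
Track C: 176,400 × 1,560 × 1 × 2 = 550,368,000 bytes.
Track D: 11,025 × 1,560 × 3 × 2 = 103,194,000 bytes.
Total = 1,857,492,000 bytes = 1.73 GiB.

1.73 GiB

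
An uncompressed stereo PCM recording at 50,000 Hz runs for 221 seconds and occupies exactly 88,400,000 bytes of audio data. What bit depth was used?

Bytes per sample = 88,400,000 / (50,000 × 221 × 2) = 88,400,000 / 22,100,000 = 4.
Bit depth = 4 × 8 = 32 bits.

32 bits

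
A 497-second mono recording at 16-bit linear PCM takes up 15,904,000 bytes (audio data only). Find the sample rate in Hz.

16,000 Hz

Bytes = sample_rate × seconds × bytes_per_sample × channels.
sample_rate = 15,904,000 / (497 × 2 × 1) = 15,904,000 / 994 = 16,000 Hz.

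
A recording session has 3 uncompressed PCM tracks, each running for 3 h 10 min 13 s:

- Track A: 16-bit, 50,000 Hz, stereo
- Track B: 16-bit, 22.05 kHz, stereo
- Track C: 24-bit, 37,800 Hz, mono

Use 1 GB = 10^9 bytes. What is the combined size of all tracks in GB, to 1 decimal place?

4.6 GB

3 h 10 min 13 s = 11,413 s.
Track A: 50,000 × 11,413 × 2 × 2 = 2,282,600,000 bytes.
Track B: 22,050 × 11,413 × 2 × 2 = 1,006,626,600 bytes.
Track C: 37,800 × 11,413 × 3 × 1 = 1,294,234,200 bytes.
Total = 4,583,460,800 bytes = 4.6 GB.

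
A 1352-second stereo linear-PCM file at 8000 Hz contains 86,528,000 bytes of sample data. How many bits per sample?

32 bits

Bytes per sample = 86,528,000 / (8,000 × 1,352 × 2) = 86,528,000 / 21,632,000 = 4.
Bit depth = 4 × 8 = 32 bits.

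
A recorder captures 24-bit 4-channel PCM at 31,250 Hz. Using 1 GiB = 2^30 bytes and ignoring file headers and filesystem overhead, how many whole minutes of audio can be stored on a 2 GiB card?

Uncompressed byte rate = 31,250 × 3 × 4 = 375,000 bytes/s.
Capacity = 2 × 1,073,741,824 = 2,147,483,648 bytes.
2,147,483,648 / 375,000 ≈ 5726.62 s → 95 minutes.

95 minutes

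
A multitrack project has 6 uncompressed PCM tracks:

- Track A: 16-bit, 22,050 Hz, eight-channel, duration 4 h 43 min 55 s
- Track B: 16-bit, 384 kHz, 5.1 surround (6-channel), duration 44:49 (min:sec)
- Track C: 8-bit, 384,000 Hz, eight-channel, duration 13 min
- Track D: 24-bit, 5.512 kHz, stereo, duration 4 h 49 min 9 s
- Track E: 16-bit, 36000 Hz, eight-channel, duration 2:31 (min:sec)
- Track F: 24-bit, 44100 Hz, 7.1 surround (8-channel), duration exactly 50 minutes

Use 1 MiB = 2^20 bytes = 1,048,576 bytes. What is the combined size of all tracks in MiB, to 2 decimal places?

Track A: 4 h 43 min 55 s = 17,035 s; 22,050 × 17,035 × 2 × 8 = 6,009,948,000 bytes.
Track B: 44:49 (min:sec) = 2,689 s; 384,000 × 2,689 × 2 × 6 = 12,390,912,000 bytes.
Track C: 13 min = 780 s; 384,000 × 780 × 1 × 8 = 2,396,160,000 bytes.
Track D: 4 h 49 min 9 s = 17,349 s; 5,512 × 17,349 × 3 × 2 = 573,766,128 bytes.
Track E: 2:31 (min:sec) = 151 s; 36,000 × 151 × 2 × 8 = 86,976,000 bytes.
Track F: exactly 50 minutes = 3,000 s; 44,100 × 3,000 × 3 × 8 = 3,175,200,000 bytes.
Total = 24,632,962,128 bytes = 23491.82 MiB.

23491.82 MiB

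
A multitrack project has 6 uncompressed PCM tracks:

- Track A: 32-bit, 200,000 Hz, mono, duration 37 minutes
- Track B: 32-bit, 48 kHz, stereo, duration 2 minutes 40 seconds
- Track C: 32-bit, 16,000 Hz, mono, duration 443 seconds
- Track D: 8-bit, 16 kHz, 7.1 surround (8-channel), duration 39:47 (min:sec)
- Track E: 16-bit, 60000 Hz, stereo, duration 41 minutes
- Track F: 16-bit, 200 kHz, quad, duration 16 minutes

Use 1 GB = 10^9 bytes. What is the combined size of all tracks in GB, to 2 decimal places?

Track A: 37 minutes = 2,220 s; 200,000 × 2,220 × 4 × 1 = 1,776,000,000 bytes.
Track B: 2 minutes 40 seconds = 160 s; 48,000 × 160 × 4 × 2 = 61,440,000 bytes.
Track C: 16,000 × 443 × 4 × 1 = 28,352,000 bytes.
Track D: 39:47 (min:sec) = 2,387 s; 16,000 × 2,387 × 1 × 8 = 305,536,000 bytes.
Track E: 41 minutes = 2,460 s; 60,000 × 2,460 × 2 × 2 = 590,400,000 bytes.
Track F: 16 minutes = 960 s; 200,000 × 960 × 2 × 4 = 1,536,000,000 bytes.
Total = 4,297,728,000 bytes = 4.30 GB.

4.30 GB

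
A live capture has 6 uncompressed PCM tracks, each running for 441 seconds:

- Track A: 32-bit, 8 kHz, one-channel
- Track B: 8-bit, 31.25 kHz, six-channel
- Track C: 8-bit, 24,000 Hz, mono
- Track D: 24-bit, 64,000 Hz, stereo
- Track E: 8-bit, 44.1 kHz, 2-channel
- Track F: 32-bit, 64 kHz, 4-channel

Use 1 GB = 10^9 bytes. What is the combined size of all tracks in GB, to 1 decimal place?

0.8 GB

Track A: 8,000 × 441 × 4 × 1 = 14,112,000 bytes.
Track B: 31,250 × 441 × 1 × 6 = 82,687,500 bytes.
Track C: 24,000 × 441 × 1 × 1 = 10,584,000 bytes.
Track D: 64,000 × 441 × 3 × 2 = 169,344,000 bytes.
Track E: 44,100 × 441 × 1 × 2 = 38,896,200 bytes.
Track F: 64,000 × 441 × 4 × 4 = 451,584,000 bytes.
Total = 767,207,700 bytes = 0.8 GB.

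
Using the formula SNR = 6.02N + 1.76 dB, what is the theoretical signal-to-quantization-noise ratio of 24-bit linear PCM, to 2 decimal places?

6.02 × 24 + 1.76 = 146.24 dB.

146.24 dB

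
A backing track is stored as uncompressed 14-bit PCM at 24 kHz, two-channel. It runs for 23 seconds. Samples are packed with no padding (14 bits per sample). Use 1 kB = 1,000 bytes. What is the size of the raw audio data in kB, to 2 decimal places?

1932.00 kB

Bits = 24,000 × 23 × 14 × 2 = 15,456,000 bits = 1,932,000 bytes.
1,932,000 / 1,000 = 1932.00 kB.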